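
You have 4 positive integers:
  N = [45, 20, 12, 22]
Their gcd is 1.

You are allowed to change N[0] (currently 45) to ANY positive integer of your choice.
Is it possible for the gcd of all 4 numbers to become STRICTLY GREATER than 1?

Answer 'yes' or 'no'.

Answer: yes

Derivation:
Current gcd = 1
gcd of all OTHER numbers (without N[0]=45): gcd([20, 12, 22]) = 2
The new gcd after any change is gcd(2, new_value).
This can be at most 2.
Since 2 > old gcd 1, the gcd CAN increase (e.g., set N[0] = 2).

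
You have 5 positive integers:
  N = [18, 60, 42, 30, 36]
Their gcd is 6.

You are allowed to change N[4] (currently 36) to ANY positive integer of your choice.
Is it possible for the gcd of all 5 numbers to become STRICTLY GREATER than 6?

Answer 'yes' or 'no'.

Current gcd = 6
gcd of all OTHER numbers (without N[4]=36): gcd([18, 60, 42, 30]) = 6
The new gcd after any change is gcd(6, new_value).
This can be at most 6.
Since 6 = old gcd 6, the gcd can only stay the same or decrease.

Answer: no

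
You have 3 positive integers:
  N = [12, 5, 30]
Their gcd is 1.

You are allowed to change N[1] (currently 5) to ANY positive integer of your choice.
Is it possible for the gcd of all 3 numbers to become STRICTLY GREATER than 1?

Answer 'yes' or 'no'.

Current gcd = 1
gcd of all OTHER numbers (without N[1]=5): gcd([12, 30]) = 6
The new gcd after any change is gcd(6, new_value).
This can be at most 6.
Since 6 > old gcd 1, the gcd CAN increase (e.g., set N[1] = 6).

Answer: yes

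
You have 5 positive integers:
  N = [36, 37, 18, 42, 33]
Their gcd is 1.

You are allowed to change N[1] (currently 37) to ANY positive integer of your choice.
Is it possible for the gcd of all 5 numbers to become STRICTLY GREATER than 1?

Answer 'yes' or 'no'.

Answer: yes

Derivation:
Current gcd = 1
gcd of all OTHER numbers (without N[1]=37): gcd([36, 18, 42, 33]) = 3
The new gcd after any change is gcd(3, new_value).
This can be at most 3.
Since 3 > old gcd 1, the gcd CAN increase (e.g., set N[1] = 3).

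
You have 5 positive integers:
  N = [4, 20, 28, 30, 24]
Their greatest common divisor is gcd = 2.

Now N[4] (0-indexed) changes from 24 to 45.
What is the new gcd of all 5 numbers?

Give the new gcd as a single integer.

Answer: 1

Derivation:
Numbers: [4, 20, 28, 30, 24], gcd = 2
Change: index 4, 24 -> 45
gcd of the OTHER numbers (without index 4): gcd([4, 20, 28, 30]) = 2
New gcd = gcd(g_others, new_val) = gcd(2, 45) = 1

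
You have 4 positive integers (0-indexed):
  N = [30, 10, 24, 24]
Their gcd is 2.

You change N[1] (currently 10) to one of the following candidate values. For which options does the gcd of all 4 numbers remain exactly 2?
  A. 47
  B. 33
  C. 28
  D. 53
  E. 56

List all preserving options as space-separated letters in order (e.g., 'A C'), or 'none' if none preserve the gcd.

Answer: C E

Derivation:
Old gcd = 2; gcd of others (without N[1]) = 6
New gcd for candidate v: gcd(6, v). Preserves old gcd iff gcd(6, v) = 2.
  Option A: v=47, gcd(6,47)=1 -> changes
  Option B: v=33, gcd(6,33)=3 -> changes
  Option C: v=28, gcd(6,28)=2 -> preserves
  Option D: v=53, gcd(6,53)=1 -> changes
  Option E: v=56, gcd(6,56)=2 -> preserves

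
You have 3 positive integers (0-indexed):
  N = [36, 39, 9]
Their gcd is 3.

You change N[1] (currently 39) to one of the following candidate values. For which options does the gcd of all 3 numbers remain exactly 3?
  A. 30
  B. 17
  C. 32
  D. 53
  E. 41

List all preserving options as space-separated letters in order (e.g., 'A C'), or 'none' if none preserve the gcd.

Old gcd = 3; gcd of others (without N[1]) = 9
New gcd for candidate v: gcd(9, v). Preserves old gcd iff gcd(9, v) = 3.
  Option A: v=30, gcd(9,30)=3 -> preserves
  Option B: v=17, gcd(9,17)=1 -> changes
  Option C: v=32, gcd(9,32)=1 -> changes
  Option D: v=53, gcd(9,53)=1 -> changes
  Option E: v=41, gcd(9,41)=1 -> changes

Answer: A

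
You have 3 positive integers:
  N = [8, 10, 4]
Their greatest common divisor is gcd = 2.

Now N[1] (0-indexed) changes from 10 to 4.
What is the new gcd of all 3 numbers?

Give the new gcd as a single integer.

Answer: 4

Derivation:
Numbers: [8, 10, 4], gcd = 2
Change: index 1, 10 -> 4
gcd of the OTHER numbers (without index 1): gcd([8, 4]) = 4
New gcd = gcd(g_others, new_val) = gcd(4, 4) = 4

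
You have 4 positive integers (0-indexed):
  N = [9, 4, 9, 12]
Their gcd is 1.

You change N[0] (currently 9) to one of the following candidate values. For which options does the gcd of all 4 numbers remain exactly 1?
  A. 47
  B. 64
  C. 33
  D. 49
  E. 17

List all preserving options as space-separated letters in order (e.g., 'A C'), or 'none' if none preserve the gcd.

Answer: A B C D E

Derivation:
Old gcd = 1; gcd of others (without N[0]) = 1
New gcd for candidate v: gcd(1, v). Preserves old gcd iff gcd(1, v) = 1.
  Option A: v=47, gcd(1,47)=1 -> preserves
  Option B: v=64, gcd(1,64)=1 -> preserves
  Option C: v=33, gcd(1,33)=1 -> preserves
  Option D: v=49, gcd(1,49)=1 -> preserves
  Option E: v=17, gcd(1,17)=1 -> preserves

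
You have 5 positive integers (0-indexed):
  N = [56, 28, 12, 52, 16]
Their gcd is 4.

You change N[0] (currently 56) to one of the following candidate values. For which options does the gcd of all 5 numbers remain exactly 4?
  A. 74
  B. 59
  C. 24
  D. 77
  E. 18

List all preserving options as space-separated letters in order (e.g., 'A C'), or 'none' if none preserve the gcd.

Answer: C

Derivation:
Old gcd = 4; gcd of others (without N[0]) = 4
New gcd for candidate v: gcd(4, v). Preserves old gcd iff gcd(4, v) = 4.
  Option A: v=74, gcd(4,74)=2 -> changes
  Option B: v=59, gcd(4,59)=1 -> changes
  Option C: v=24, gcd(4,24)=4 -> preserves
  Option D: v=77, gcd(4,77)=1 -> changes
  Option E: v=18, gcd(4,18)=2 -> changes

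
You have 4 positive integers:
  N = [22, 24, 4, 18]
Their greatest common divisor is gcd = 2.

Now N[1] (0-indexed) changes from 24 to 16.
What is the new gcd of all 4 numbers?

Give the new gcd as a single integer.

Answer: 2

Derivation:
Numbers: [22, 24, 4, 18], gcd = 2
Change: index 1, 24 -> 16
gcd of the OTHER numbers (without index 1): gcd([22, 4, 18]) = 2
New gcd = gcd(g_others, new_val) = gcd(2, 16) = 2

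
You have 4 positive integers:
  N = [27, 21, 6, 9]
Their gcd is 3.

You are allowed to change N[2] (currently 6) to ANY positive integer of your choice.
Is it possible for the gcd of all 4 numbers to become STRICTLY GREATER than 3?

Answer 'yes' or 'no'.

Current gcd = 3
gcd of all OTHER numbers (without N[2]=6): gcd([27, 21, 9]) = 3
The new gcd after any change is gcd(3, new_value).
This can be at most 3.
Since 3 = old gcd 3, the gcd can only stay the same or decrease.

Answer: no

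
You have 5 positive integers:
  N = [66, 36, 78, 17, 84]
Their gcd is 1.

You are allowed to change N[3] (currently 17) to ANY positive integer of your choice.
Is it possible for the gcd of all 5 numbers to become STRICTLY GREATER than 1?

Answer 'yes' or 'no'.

Answer: yes

Derivation:
Current gcd = 1
gcd of all OTHER numbers (without N[3]=17): gcd([66, 36, 78, 84]) = 6
The new gcd after any change is gcd(6, new_value).
This can be at most 6.
Since 6 > old gcd 1, the gcd CAN increase (e.g., set N[3] = 6).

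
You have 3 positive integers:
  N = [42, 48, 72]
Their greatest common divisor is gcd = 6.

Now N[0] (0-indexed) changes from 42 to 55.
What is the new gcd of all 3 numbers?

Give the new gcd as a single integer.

Numbers: [42, 48, 72], gcd = 6
Change: index 0, 42 -> 55
gcd of the OTHER numbers (without index 0): gcd([48, 72]) = 24
New gcd = gcd(g_others, new_val) = gcd(24, 55) = 1

Answer: 1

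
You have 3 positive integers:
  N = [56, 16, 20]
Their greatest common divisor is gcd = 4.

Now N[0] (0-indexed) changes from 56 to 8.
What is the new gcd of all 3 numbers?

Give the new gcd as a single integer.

Numbers: [56, 16, 20], gcd = 4
Change: index 0, 56 -> 8
gcd of the OTHER numbers (without index 0): gcd([16, 20]) = 4
New gcd = gcd(g_others, new_val) = gcd(4, 8) = 4

Answer: 4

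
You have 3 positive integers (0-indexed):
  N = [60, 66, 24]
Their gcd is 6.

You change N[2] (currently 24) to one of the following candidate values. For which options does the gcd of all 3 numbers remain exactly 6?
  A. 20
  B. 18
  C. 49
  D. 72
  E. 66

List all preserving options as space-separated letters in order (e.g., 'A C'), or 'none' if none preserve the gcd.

Old gcd = 6; gcd of others (without N[2]) = 6
New gcd for candidate v: gcd(6, v). Preserves old gcd iff gcd(6, v) = 6.
  Option A: v=20, gcd(6,20)=2 -> changes
  Option B: v=18, gcd(6,18)=6 -> preserves
  Option C: v=49, gcd(6,49)=1 -> changes
  Option D: v=72, gcd(6,72)=6 -> preserves
  Option E: v=66, gcd(6,66)=6 -> preserves

Answer: B D E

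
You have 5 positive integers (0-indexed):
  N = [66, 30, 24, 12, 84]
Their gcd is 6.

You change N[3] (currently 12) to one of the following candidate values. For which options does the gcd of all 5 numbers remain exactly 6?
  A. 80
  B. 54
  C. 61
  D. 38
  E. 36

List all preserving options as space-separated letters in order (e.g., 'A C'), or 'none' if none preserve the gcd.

Old gcd = 6; gcd of others (without N[3]) = 6
New gcd for candidate v: gcd(6, v). Preserves old gcd iff gcd(6, v) = 6.
  Option A: v=80, gcd(6,80)=2 -> changes
  Option B: v=54, gcd(6,54)=6 -> preserves
  Option C: v=61, gcd(6,61)=1 -> changes
  Option D: v=38, gcd(6,38)=2 -> changes
  Option E: v=36, gcd(6,36)=6 -> preserves

Answer: B E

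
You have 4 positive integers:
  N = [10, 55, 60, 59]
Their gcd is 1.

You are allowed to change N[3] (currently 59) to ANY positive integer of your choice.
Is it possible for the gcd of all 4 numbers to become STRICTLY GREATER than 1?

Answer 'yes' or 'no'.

Current gcd = 1
gcd of all OTHER numbers (without N[3]=59): gcd([10, 55, 60]) = 5
The new gcd after any change is gcd(5, new_value).
This can be at most 5.
Since 5 > old gcd 1, the gcd CAN increase (e.g., set N[3] = 5).

Answer: yes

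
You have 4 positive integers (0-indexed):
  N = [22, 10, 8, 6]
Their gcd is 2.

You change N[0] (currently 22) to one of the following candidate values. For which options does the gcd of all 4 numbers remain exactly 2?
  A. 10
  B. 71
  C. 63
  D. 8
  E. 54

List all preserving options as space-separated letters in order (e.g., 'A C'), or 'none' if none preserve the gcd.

Old gcd = 2; gcd of others (without N[0]) = 2
New gcd for candidate v: gcd(2, v). Preserves old gcd iff gcd(2, v) = 2.
  Option A: v=10, gcd(2,10)=2 -> preserves
  Option B: v=71, gcd(2,71)=1 -> changes
  Option C: v=63, gcd(2,63)=1 -> changes
  Option D: v=8, gcd(2,8)=2 -> preserves
  Option E: v=54, gcd(2,54)=2 -> preserves

Answer: A D E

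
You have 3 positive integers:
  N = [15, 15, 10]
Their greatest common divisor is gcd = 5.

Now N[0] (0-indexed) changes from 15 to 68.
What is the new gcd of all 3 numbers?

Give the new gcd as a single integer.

Answer: 1

Derivation:
Numbers: [15, 15, 10], gcd = 5
Change: index 0, 15 -> 68
gcd of the OTHER numbers (without index 0): gcd([15, 10]) = 5
New gcd = gcd(g_others, new_val) = gcd(5, 68) = 1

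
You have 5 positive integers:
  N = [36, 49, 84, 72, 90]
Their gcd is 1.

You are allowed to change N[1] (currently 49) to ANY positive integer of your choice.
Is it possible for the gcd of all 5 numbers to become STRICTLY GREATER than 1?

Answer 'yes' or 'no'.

Answer: yes

Derivation:
Current gcd = 1
gcd of all OTHER numbers (without N[1]=49): gcd([36, 84, 72, 90]) = 6
The new gcd after any change is gcd(6, new_value).
This can be at most 6.
Since 6 > old gcd 1, the gcd CAN increase (e.g., set N[1] = 6).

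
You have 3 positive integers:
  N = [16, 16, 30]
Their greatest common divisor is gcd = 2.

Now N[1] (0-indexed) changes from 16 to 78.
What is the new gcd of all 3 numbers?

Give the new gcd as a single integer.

Numbers: [16, 16, 30], gcd = 2
Change: index 1, 16 -> 78
gcd of the OTHER numbers (without index 1): gcd([16, 30]) = 2
New gcd = gcd(g_others, new_val) = gcd(2, 78) = 2

Answer: 2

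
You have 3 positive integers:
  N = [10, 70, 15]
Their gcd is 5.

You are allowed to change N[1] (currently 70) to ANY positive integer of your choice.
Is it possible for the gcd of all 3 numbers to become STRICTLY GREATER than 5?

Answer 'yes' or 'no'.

Answer: no

Derivation:
Current gcd = 5
gcd of all OTHER numbers (without N[1]=70): gcd([10, 15]) = 5
The new gcd after any change is gcd(5, new_value).
This can be at most 5.
Since 5 = old gcd 5, the gcd can only stay the same or decrease.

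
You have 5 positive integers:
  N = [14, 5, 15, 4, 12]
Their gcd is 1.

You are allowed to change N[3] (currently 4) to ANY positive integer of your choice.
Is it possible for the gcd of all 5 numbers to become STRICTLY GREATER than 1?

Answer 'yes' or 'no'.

Current gcd = 1
gcd of all OTHER numbers (without N[3]=4): gcd([14, 5, 15, 12]) = 1
The new gcd after any change is gcd(1, new_value).
This can be at most 1.
Since 1 = old gcd 1, the gcd can only stay the same or decrease.

Answer: no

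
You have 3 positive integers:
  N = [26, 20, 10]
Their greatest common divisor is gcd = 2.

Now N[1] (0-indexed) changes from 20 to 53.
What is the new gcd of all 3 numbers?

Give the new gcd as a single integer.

Answer: 1

Derivation:
Numbers: [26, 20, 10], gcd = 2
Change: index 1, 20 -> 53
gcd of the OTHER numbers (without index 1): gcd([26, 10]) = 2
New gcd = gcd(g_others, new_val) = gcd(2, 53) = 1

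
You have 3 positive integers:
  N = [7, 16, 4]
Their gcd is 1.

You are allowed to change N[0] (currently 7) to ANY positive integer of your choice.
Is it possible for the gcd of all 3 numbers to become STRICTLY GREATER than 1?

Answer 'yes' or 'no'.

Answer: yes

Derivation:
Current gcd = 1
gcd of all OTHER numbers (without N[0]=7): gcd([16, 4]) = 4
The new gcd after any change is gcd(4, new_value).
This can be at most 4.
Since 4 > old gcd 1, the gcd CAN increase (e.g., set N[0] = 4).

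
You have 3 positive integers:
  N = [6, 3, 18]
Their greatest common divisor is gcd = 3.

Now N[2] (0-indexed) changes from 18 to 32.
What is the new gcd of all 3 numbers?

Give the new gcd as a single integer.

Numbers: [6, 3, 18], gcd = 3
Change: index 2, 18 -> 32
gcd of the OTHER numbers (without index 2): gcd([6, 3]) = 3
New gcd = gcd(g_others, new_val) = gcd(3, 32) = 1

Answer: 1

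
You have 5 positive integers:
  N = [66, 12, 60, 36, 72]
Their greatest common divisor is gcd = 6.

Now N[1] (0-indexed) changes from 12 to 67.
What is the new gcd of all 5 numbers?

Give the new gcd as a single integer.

Numbers: [66, 12, 60, 36, 72], gcd = 6
Change: index 1, 12 -> 67
gcd of the OTHER numbers (without index 1): gcd([66, 60, 36, 72]) = 6
New gcd = gcd(g_others, new_val) = gcd(6, 67) = 1

Answer: 1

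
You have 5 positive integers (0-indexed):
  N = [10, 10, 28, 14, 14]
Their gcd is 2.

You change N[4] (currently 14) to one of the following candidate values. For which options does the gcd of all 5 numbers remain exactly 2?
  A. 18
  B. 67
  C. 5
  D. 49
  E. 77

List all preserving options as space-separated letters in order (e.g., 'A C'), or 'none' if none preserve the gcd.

Old gcd = 2; gcd of others (without N[4]) = 2
New gcd for candidate v: gcd(2, v). Preserves old gcd iff gcd(2, v) = 2.
  Option A: v=18, gcd(2,18)=2 -> preserves
  Option B: v=67, gcd(2,67)=1 -> changes
  Option C: v=5, gcd(2,5)=1 -> changes
  Option D: v=49, gcd(2,49)=1 -> changes
  Option E: v=77, gcd(2,77)=1 -> changes

Answer: A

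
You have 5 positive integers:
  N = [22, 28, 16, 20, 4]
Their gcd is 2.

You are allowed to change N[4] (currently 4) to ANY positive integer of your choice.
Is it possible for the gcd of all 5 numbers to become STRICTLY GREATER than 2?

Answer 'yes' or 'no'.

Answer: no

Derivation:
Current gcd = 2
gcd of all OTHER numbers (without N[4]=4): gcd([22, 28, 16, 20]) = 2
The new gcd after any change is gcd(2, new_value).
This can be at most 2.
Since 2 = old gcd 2, the gcd can only stay the same or decrease.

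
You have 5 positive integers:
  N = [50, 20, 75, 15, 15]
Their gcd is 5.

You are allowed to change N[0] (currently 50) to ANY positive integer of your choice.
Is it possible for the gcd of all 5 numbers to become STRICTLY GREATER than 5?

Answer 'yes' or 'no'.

Answer: no

Derivation:
Current gcd = 5
gcd of all OTHER numbers (without N[0]=50): gcd([20, 75, 15, 15]) = 5
The new gcd after any change is gcd(5, new_value).
This can be at most 5.
Since 5 = old gcd 5, the gcd can only stay the same or decrease.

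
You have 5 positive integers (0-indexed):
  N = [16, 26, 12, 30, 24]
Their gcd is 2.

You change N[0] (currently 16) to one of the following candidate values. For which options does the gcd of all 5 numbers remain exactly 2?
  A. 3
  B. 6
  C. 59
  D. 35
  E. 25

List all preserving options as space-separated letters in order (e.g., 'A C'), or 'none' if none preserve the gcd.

Answer: B

Derivation:
Old gcd = 2; gcd of others (without N[0]) = 2
New gcd for candidate v: gcd(2, v). Preserves old gcd iff gcd(2, v) = 2.
  Option A: v=3, gcd(2,3)=1 -> changes
  Option B: v=6, gcd(2,6)=2 -> preserves
  Option C: v=59, gcd(2,59)=1 -> changes
  Option D: v=35, gcd(2,35)=1 -> changes
  Option E: v=25, gcd(2,25)=1 -> changes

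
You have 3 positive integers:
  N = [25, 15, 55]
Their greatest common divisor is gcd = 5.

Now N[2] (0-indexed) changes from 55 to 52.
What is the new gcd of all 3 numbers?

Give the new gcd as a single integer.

Answer: 1

Derivation:
Numbers: [25, 15, 55], gcd = 5
Change: index 2, 55 -> 52
gcd of the OTHER numbers (without index 2): gcd([25, 15]) = 5
New gcd = gcd(g_others, new_val) = gcd(5, 52) = 1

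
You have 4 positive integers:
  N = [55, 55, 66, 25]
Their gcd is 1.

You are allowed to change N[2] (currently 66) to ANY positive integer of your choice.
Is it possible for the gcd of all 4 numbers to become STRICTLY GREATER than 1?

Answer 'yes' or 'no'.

Current gcd = 1
gcd of all OTHER numbers (without N[2]=66): gcd([55, 55, 25]) = 5
The new gcd after any change is gcd(5, new_value).
This can be at most 5.
Since 5 > old gcd 1, the gcd CAN increase (e.g., set N[2] = 5).

Answer: yes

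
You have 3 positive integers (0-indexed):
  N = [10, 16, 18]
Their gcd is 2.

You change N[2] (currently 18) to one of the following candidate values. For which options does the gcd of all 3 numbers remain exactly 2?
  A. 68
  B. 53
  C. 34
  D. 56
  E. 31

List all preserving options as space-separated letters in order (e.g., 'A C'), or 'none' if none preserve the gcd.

Answer: A C D

Derivation:
Old gcd = 2; gcd of others (without N[2]) = 2
New gcd for candidate v: gcd(2, v). Preserves old gcd iff gcd(2, v) = 2.
  Option A: v=68, gcd(2,68)=2 -> preserves
  Option B: v=53, gcd(2,53)=1 -> changes
  Option C: v=34, gcd(2,34)=2 -> preserves
  Option D: v=56, gcd(2,56)=2 -> preserves
  Option E: v=31, gcd(2,31)=1 -> changes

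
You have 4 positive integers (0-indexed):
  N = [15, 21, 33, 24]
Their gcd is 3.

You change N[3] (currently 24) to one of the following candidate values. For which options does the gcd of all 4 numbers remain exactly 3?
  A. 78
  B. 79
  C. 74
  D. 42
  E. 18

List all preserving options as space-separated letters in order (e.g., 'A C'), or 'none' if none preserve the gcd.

Old gcd = 3; gcd of others (without N[3]) = 3
New gcd for candidate v: gcd(3, v). Preserves old gcd iff gcd(3, v) = 3.
  Option A: v=78, gcd(3,78)=3 -> preserves
  Option B: v=79, gcd(3,79)=1 -> changes
  Option C: v=74, gcd(3,74)=1 -> changes
  Option D: v=42, gcd(3,42)=3 -> preserves
  Option E: v=18, gcd(3,18)=3 -> preserves

Answer: A D E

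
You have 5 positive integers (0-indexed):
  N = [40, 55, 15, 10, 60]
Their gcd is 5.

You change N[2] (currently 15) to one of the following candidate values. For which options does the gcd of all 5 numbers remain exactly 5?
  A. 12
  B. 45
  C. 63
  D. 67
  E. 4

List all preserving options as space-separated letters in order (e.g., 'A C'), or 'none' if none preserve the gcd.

Answer: B

Derivation:
Old gcd = 5; gcd of others (without N[2]) = 5
New gcd for candidate v: gcd(5, v). Preserves old gcd iff gcd(5, v) = 5.
  Option A: v=12, gcd(5,12)=1 -> changes
  Option B: v=45, gcd(5,45)=5 -> preserves
  Option C: v=63, gcd(5,63)=1 -> changes
  Option D: v=67, gcd(5,67)=1 -> changes
  Option E: v=4, gcd(5,4)=1 -> changes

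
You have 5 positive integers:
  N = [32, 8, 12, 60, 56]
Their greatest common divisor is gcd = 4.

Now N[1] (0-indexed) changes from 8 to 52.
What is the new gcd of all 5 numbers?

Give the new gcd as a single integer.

Answer: 4

Derivation:
Numbers: [32, 8, 12, 60, 56], gcd = 4
Change: index 1, 8 -> 52
gcd of the OTHER numbers (without index 1): gcd([32, 12, 60, 56]) = 4
New gcd = gcd(g_others, new_val) = gcd(4, 52) = 4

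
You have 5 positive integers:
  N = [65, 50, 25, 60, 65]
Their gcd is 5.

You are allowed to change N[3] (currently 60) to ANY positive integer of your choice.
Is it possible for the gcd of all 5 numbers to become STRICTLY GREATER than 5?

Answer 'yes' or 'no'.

Answer: no

Derivation:
Current gcd = 5
gcd of all OTHER numbers (without N[3]=60): gcd([65, 50, 25, 65]) = 5
The new gcd after any change is gcd(5, new_value).
This can be at most 5.
Since 5 = old gcd 5, the gcd can only stay the same or decrease.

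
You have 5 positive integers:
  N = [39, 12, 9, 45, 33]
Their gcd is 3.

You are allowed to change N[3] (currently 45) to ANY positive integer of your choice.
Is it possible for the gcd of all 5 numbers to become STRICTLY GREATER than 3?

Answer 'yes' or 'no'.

Answer: no

Derivation:
Current gcd = 3
gcd of all OTHER numbers (without N[3]=45): gcd([39, 12, 9, 33]) = 3
The new gcd after any change is gcd(3, new_value).
This can be at most 3.
Since 3 = old gcd 3, the gcd can only stay the same or decrease.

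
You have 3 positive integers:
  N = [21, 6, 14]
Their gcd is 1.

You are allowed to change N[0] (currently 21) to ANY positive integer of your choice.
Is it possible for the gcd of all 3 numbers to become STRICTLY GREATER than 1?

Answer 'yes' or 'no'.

Answer: yes

Derivation:
Current gcd = 1
gcd of all OTHER numbers (without N[0]=21): gcd([6, 14]) = 2
The new gcd after any change is gcd(2, new_value).
This can be at most 2.
Since 2 > old gcd 1, the gcd CAN increase (e.g., set N[0] = 2).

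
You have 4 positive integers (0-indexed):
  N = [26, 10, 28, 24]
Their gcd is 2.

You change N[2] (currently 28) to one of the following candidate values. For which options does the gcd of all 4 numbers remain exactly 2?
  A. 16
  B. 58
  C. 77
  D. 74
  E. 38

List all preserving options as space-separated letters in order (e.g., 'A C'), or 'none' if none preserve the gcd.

Answer: A B D E

Derivation:
Old gcd = 2; gcd of others (without N[2]) = 2
New gcd for candidate v: gcd(2, v). Preserves old gcd iff gcd(2, v) = 2.
  Option A: v=16, gcd(2,16)=2 -> preserves
  Option B: v=58, gcd(2,58)=2 -> preserves
  Option C: v=77, gcd(2,77)=1 -> changes
  Option D: v=74, gcd(2,74)=2 -> preserves
  Option E: v=38, gcd(2,38)=2 -> preserves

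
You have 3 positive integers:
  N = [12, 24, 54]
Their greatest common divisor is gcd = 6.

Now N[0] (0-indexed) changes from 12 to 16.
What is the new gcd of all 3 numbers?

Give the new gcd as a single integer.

Numbers: [12, 24, 54], gcd = 6
Change: index 0, 12 -> 16
gcd of the OTHER numbers (without index 0): gcd([24, 54]) = 6
New gcd = gcd(g_others, new_val) = gcd(6, 16) = 2

Answer: 2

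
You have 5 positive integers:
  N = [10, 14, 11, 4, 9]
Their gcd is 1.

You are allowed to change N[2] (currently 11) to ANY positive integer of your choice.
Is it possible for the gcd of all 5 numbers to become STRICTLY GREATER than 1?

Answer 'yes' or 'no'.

Answer: no

Derivation:
Current gcd = 1
gcd of all OTHER numbers (without N[2]=11): gcd([10, 14, 4, 9]) = 1
The new gcd after any change is gcd(1, new_value).
This can be at most 1.
Since 1 = old gcd 1, the gcd can only stay the same or decrease.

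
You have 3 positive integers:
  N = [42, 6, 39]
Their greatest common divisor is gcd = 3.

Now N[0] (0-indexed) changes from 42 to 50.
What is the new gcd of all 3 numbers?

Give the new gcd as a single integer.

Numbers: [42, 6, 39], gcd = 3
Change: index 0, 42 -> 50
gcd of the OTHER numbers (without index 0): gcd([6, 39]) = 3
New gcd = gcd(g_others, new_val) = gcd(3, 50) = 1

Answer: 1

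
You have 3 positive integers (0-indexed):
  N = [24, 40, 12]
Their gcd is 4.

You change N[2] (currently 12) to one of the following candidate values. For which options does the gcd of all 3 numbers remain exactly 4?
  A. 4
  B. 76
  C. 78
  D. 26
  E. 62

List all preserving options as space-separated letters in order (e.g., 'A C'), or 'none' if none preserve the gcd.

Old gcd = 4; gcd of others (without N[2]) = 8
New gcd for candidate v: gcd(8, v). Preserves old gcd iff gcd(8, v) = 4.
  Option A: v=4, gcd(8,4)=4 -> preserves
  Option B: v=76, gcd(8,76)=4 -> preserves
  Option C: v=78, gcd(8,78)=2 -> changes
  Option D: v=26, gcd(8,26)=2 -> changes
  Option E: v=62, gcd(8,62)=2 -> changes

Answer: A B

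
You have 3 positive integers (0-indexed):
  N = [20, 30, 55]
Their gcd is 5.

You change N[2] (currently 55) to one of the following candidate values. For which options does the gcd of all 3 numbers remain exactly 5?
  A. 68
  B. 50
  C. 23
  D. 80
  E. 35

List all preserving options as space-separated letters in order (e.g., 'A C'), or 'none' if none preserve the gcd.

Old gcd = 5; gcd of others (without N[2]) = 10
New gcd for candidate v: gcd(10, v). Preserves old gcd iff gcd(10, v) = 5.
  Option A: v=68, gcd(10,68)=2 -> changes
  Option B: v=50, gcd(10,50)=10 -> changes
  Option C: v=23, gcd(10,23)=1 -> changes
  Option D: v=80, gcd(10,80)=10 -> changes
  Option E: v=35, gcd(10,35)=5 -> preserves

Answer: E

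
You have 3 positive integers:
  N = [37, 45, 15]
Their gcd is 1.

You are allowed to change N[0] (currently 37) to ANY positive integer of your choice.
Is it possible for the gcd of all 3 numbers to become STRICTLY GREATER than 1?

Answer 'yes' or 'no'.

Answer: yes

Derivation:
Current gcd = 1
gcd of all OTHER numbers (without N[0]=37): gcd([45, 15]) = 15
The new gcd after any change is gcd(15, new_value).
This can be at most 15.
Since 15 > old gcd 1, the gcd CAN increase (e.g., set N[0] = 15).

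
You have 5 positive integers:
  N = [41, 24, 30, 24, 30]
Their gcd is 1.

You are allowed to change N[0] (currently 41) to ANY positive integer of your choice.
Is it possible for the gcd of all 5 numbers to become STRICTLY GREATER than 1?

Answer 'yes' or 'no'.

Answer: yes

Derivation:
Current gcd = 1
gcd of all OTHER numbers (without N[0]=41): gcd([24, 30, 24, 30]) = 6
The new gcd after any change is gcd(6, new_value).
This can be at most 6.
Since 6 > old gcd 1, the gcd CAN increase (e.g., set N[0] = 6).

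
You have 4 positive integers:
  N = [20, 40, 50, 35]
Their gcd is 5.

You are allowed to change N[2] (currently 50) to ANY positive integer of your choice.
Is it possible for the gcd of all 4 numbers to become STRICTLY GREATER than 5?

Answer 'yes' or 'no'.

Answer: no

Derivation:
Current gcd = 5
gcd of all OTHER numbers (without N[2]=50): gcd([20, 40, 35]) = 5
The new gcd after any change is gcd(5, new_value).
This can be at most 5.
Since 5 = old gcd 5, the gcd can only stay the same or decrease.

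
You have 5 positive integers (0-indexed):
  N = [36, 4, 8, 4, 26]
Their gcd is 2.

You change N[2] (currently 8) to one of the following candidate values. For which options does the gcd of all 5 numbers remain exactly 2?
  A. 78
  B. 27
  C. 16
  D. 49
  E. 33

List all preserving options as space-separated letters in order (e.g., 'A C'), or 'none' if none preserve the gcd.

Answer: A C

Derivation:
Old gcd = 2; gcd of others (without N[2]) = 2
New gcd for candidate v: gcd(2, v). Preserves old gcd iff gcd(2, v) = 2.
  Option A: v=78, gcd(2,78)=2 -> preserves
  Option B: v=27, gcd(2,27)=1 -> changes
  Option C: v=16, gcd(2,16)=2 -> preserves
  Option D: v=49, gcd(2,49)=1 -> changes
  Option E: v=33, gcd(2,33)=1 -> changes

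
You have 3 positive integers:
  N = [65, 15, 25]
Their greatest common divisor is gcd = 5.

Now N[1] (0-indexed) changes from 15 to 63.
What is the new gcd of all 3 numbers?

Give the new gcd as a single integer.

Answer: 1

Derivation:
Numbers: [65, 15, 25], gcd = 5
Change: index 1, 15 -> 63
gcd of the OTHER numbers (without index 1): gcd([65, 25]) = 5
New gcd = gcd(g_others, new_val) = gcd(5, 63) = 1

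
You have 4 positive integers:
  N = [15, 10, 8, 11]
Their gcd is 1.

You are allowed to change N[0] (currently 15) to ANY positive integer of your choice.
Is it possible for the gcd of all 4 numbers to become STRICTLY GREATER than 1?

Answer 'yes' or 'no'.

Answer: no

Derivation:
Current gcd = 1
gcd of all OTHER numbers (without N[0]=15): gcd([10, 8, 11]) = 1
The new gcd after any change is gcd(1, new_value).
This can be at most 1.
Since 1 = old gcd 1, the gcd can only stay the same or decrease.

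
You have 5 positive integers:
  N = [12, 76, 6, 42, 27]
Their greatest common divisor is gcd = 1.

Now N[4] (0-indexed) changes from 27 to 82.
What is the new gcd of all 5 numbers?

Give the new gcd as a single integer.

Numbers: [12, 76, 6, 42, 27], gcd = 1
Change: index 4, 27 -> 82
gcd of the OTHER numbers (without index 4): gcd([12, 76, 6, 42]) = 2
New gcd = gcd(g_others, new_val) = gcd(2, 82) = 2

Answer: 2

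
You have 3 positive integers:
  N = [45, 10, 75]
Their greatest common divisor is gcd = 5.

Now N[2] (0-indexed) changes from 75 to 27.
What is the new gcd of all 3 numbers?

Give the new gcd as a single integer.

Numbers: [45, 10, 75], gcd = 5
Change: index 2, 75 -> 27
gcd of the OTHER numbers (without index 2): gcd([45, 10]) = 5
New gcd = gcd(g_others, new_val) = gcd(5, 27) = 1

Answer: 1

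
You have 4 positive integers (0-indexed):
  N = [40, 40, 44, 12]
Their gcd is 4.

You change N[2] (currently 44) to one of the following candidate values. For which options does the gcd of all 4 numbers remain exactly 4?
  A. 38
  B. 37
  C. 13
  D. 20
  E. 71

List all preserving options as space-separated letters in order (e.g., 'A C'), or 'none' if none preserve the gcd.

Old gcd = 4; gcd of others (without N[2]) = 4
New gcd for candidate v: gcd(4, v). Preserves old gcd iff gcd(4, v) = 4.
  Option A: v=38, gcd(4,38)=2 -> changes
  Option B: v=37, gcd(4,37)=1 -> changes
  Option C: v=13, gcd(4,13)=1 -> changes
  Option D: v=20, gcd(4,20)=4 -> preserves
  Option E: v=71, gcd(4,71)=1 -> changes

Answer: D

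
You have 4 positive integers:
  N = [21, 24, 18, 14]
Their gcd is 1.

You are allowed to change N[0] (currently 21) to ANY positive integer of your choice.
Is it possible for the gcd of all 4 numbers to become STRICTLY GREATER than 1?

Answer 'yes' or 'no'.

Current gcd = 1
gcd of all OTHER numbers (without N[0]=21): gcd([24, 18, 14]) = 2
The new gcd after any change is gcd(2, new_value).
This can be at most 2.
Since 2 > old gcd 1, the gcd CAN increase (e.g., set N[0] = 2).

Answer: yes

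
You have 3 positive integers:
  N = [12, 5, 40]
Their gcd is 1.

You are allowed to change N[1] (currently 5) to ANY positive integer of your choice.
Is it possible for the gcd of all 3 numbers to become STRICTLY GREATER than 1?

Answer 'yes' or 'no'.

Current gcd = 1
gcd of all OTHER numbers (without N[1]=5): gcd([12, 40]) = 4
The new gcd after any change is gcd(4, new_value).
This can be at most 4.
Since 4 > old gcd 1, the gcd CAN increase (e.g., set N[1] = 4).

Answer: yes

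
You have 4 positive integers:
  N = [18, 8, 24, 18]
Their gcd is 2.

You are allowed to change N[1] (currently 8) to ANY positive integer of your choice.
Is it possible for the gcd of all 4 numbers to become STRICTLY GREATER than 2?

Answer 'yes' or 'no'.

Answer: yes

Derivation:
Current gcd = 2
gcd of all OTHER numbers (without N[1]=8): gcd([18, 24, 18]) = 6
The new gcd after any change is gcd(6, new_value).
This can be at most 6.
Since 6 > old gcd 2, the gcd CAN increase (e.g., set N[1] = 6).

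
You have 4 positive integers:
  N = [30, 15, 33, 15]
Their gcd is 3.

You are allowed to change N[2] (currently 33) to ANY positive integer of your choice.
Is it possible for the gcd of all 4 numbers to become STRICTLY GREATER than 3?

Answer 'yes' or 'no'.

Answer: yes

Derivation:
Current gcd = 3
gcd of all OTHER numbers (without N[2]=33): gcd([30, 15, 15]) = 15
The new gcd after any change is gcd(15, new_value).
This can be at most 15.
Since 15 > old gcd 3, the gcd CAN increase (e.g., set N[2] = 15).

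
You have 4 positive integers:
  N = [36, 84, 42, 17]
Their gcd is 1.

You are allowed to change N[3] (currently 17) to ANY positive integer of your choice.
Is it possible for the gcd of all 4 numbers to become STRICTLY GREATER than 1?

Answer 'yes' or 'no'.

Answer: yes

Derivation:
Current gcd = 1
gcd of all OTHER numbers (without N[3]=17): gcd([36, 84, 42]) = 6
The new gcd after any change is gcd(6, new_value).
This can be at most 6.
Since 6 > old gcd 1, the gcd CAN increase (e.g., set N[3] = 6).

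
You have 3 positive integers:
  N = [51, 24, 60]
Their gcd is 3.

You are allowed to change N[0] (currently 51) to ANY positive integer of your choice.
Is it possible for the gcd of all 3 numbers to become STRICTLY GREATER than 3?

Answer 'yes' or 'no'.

Current gcd = 3
gcd of all OTHER numbers (without N[0]=51): gcd([24, 60]) = 12
The new gcd after any change is gcd(12, new_value).
This can be at most 12.
Since 12 > old gcd 3, the gcd CAN increase (e.g., set N[0] = 12).

Answer: yes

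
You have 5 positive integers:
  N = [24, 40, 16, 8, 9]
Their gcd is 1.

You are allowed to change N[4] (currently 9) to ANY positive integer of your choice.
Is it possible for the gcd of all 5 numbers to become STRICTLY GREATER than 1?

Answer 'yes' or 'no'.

Current gcd = 1
gcd of all OTHER numbers (without N[4]=9): gcd([24, 40, 16, 8]) = 8
The new gcd after any change is gcd(8, new_value).
This can be at most 8.
Since 8 > old gcd 1, the gcd CAN increase (e.g., set N[4] = 8).

Answer: yes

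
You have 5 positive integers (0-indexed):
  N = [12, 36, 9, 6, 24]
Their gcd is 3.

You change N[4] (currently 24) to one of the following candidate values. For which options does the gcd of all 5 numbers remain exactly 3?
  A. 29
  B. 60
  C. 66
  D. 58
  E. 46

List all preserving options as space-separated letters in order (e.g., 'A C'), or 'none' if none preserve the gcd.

Old gcd = 3; gcd of others (without N[4]) = 3
New gcd for candidate v: gcd(3, v). Preserves old gcd iff gcd(3, v) = 3.
  Option A: v=29, gcd(3,29)=1 -> changes
  Option B: v=60, gcd(3,60)=3 -> preserves
  Option C: v=66, gcd(3,66)=3 -> preserves
  Option D: v=58, gcd(3,58)=1 -> changes
  Option E: v=46, gcd(3,46)=1 -> changes

Answer: B C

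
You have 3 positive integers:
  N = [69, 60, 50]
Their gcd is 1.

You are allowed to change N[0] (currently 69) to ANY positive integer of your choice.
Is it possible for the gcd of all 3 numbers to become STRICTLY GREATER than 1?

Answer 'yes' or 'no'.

Current gcd = 1
gcd of all OTHER numbers (without N[0]=69): gcd([60, 50]) = 10
The new gcd after any change is gcd(10, new_value).
This can be at most 10.
Since 10 > old gcd 1, the gcd CAN increase (e.g., set N[0] = 10).

Answer: yes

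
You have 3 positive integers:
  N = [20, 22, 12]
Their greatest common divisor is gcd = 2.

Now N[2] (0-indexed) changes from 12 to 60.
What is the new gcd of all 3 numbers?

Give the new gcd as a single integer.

Answer: 2

Derivation:
Numbers: [20, 22, 12], gcd = 2
Change: index 2, 12 -> 60
gcd of the OTHER numbers (without index 2): gcd([20, 22]) = 2
New gcd = gcd(g_others, new_val) = gcd(2, 60) = 2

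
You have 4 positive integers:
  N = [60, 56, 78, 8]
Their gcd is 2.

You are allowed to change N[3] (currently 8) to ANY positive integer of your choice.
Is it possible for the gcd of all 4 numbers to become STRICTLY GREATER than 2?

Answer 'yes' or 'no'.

Answer: no

Derivation:
Current gcd = 2
gcd of all OTHER numbers (without N[3]=8): gcd([60, 56, 78]) = 2
The new gcd after any change is gcd(2, new_value).
This can be at most 2.
Since 2 = old gcd 2, the gcd can only stay the same or decrease.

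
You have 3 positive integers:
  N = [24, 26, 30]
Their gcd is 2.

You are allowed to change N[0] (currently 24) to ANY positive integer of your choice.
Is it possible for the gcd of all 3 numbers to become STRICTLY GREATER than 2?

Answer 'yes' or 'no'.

Answer: no

Derivation:
Current gcd = 2
gcd of all OTHER numbers (without N[0]=24): gcd([26, 30]) = 2
The new gcd after any change is gcd(2, new_value).
This can be at most 2.
Since 2 = old gcd 2, the gcd can only stay the same or decrease.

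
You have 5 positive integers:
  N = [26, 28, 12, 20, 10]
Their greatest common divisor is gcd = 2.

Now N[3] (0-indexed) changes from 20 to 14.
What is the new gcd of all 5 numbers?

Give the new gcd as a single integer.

Answer: 2

Derivation:
Numbers: [26, 28, 12, 20, 10], gcd = 2
Change: index 3, 20 -> 14
gcd of the OTHER numbers (without index 3): gcd([26, 28, 12, 10]) = 2
New gcd = gcd(g_others, new_val) = gcd(2, 14) = 2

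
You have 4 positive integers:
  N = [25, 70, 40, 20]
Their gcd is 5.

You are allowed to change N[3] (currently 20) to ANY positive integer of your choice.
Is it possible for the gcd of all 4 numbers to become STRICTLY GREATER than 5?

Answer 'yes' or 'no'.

Current gcd = 5
gcd of all OTHER numbers (without N[3]=20): gcd([25, 70, 40]) = 5
The new gcd after any change is gcd(5, new_value).
This can be at most 5.
Since 5 = old gcd 5, the gcd can only stay the same or decrease.

Answer: no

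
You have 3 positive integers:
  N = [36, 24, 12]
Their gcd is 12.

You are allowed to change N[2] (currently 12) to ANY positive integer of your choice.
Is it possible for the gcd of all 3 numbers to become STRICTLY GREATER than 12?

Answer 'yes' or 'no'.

Answer: no

Derivation:
Current gcd = 12
gcd of all OTHER numbers (without N[2]=12): gcd([36, 24]) = 12
The new gcd after any change is gcd(12, new_value).
This can be at most 12.
Since 12 = old gcd 12, the gcd can only stay the same or decrease.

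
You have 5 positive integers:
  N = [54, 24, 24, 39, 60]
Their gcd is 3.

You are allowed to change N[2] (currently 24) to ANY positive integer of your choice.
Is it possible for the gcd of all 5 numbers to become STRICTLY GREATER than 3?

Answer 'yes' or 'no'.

Current gcd = 3
gcd of all OTHER numbers (without N[2]=24): gcd([54, 24, 39, 60]) = 3
The new gcd after any change is gcd(3, new_value).
This can be at most 3.
Since 3 = old gcd 3, the gcd can only stay the same or decrease.

Answer: no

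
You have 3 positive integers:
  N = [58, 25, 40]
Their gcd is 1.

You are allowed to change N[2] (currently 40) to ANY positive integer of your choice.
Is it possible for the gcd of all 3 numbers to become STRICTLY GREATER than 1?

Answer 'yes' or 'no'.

Current gcd = 1
gcd of all OTHER numbers (without N[2]=40): gcd([58, 25]) = 1
The new gcd after any change is gcd(1, new_value).
This can be at most 1.
Since 1 = old gcd 1, the gcd can only stay the same or decrease.

Answer: no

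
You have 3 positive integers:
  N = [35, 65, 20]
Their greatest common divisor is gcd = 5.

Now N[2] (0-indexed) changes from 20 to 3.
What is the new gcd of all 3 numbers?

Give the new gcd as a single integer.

Numbers: [35, 65, 20], gcd = 5
Change: index 2, 20 -> 3
gcd of the OTHER numbers (without index 2): gcd([35, 65]) = 5
New gcd = gcd(g_others, new_val) = gcd(5, 3) = 1

Answer: 1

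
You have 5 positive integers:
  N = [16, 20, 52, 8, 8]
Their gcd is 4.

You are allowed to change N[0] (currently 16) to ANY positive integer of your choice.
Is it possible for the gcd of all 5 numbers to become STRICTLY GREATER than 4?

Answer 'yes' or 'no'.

Answer: no

Derivation:
Current gcd = 4
gcd of all OTHER numbers (without N[0]=16): gcd([20, 52, 8, 8]) = 4
The new gcd after any change is gcd(4, new_value).
This can be at most 4.
Since 4 = old gcd 4, the gcd can only stay the same or decrease.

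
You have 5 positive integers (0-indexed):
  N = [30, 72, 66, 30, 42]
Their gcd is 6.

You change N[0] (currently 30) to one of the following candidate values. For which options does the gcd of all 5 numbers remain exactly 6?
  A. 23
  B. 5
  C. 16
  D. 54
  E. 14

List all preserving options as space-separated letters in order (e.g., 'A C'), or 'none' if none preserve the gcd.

Old gcd = 6; gcd of others (without N[0]) = 6
New gcd for candidate v: gcd(6, v). Preserves old gcd iff gcd(6, v) = 6.
  Option A: v=23, gcd(6,23)=1 -> changes
  Option B: v=5, gcd(6,5)=1 -> changes
  Option C: v=16, gcd(6,16)=2 -> changes
  Option D: v=54, gcd(6,54)=6 -> preserves
  Option E: v=14, gcd(6,14)=2 -> changes

Answer: D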